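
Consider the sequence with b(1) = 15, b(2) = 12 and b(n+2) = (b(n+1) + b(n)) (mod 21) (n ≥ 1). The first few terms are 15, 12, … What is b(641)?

b(1) = 15, b(2) = 12, b(3) = 6, b(4) = 18, b(5) = 3, b(6) = 0, b(7) = 3, b(8) = 3, b(9) = 6, b(10) = 9, b(11) = 15, b(12) = 3, b(13) = 18, b(14) = 0, b(15) = 18, b(16) = 18, b(17) = 15, b(18) = 12.
The sequence repeats with period 16.
So b(641) = b(1 + ((641-1) mod 16)) = b(1) = 15.

15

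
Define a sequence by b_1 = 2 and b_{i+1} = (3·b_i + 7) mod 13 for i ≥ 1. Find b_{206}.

Listing terms: b_1 = 2; b_2 = 0; b_3 = 7; b_4 = 2.
The sequence repeats with period 3.
So b_{206} = b_{1 + ((206-1) mod 3)} = b_2 = 0.

0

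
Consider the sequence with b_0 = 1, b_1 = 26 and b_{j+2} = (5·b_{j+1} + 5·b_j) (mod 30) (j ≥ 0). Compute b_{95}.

b_0 = 1,  b_1 = 26,  b_2 = 15,  b_3 = 25,  b_4 = 20,  b_5 = 15,  b_6 = 25.
Since (b_5, b_6) = (b_2, b_3) = (15, 25) (two consecutive terms determine the rest), the sequence is eventually periodic: after a pre-period of length 2 it cycles with period 3.
For j ≥ 2, b_j depends only on (j - 2) mod 3. (95 - 2) mod 3 = 0, so b_{95} = b_2 = 15.

15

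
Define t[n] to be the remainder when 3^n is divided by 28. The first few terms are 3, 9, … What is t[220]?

t[1] = 3; t[2] = 9; t[3] = 27; t[4] = 25; t[5] = 19; t[6] = 1; t[7] = 3.
Since t[7] = t[1] = 3, the sequence is periodic with period 6.
So t[220] = t[1 + ((220-1) mod 6)] = t[4] = 25.

25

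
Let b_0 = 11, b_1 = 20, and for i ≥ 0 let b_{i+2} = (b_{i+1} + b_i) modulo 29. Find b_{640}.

24

Computing terms: b_0 = 11, b_1 = 20, b_2 = 2, b_3 = 22, b_4 = 24, b_5 = 17, b_6 = 12, b_7 = 0, b_8 = 12, b_9 = 12, b_{10} = 24, b_{11} = 7, b_{12} = 2, b_{13} = 9, b_{14} = 11, b_{15} = 20.
The sequence repeats with period 14.
So b_{640} = b_{0 + ((640-0) mod 14)} = b_{10} = 24.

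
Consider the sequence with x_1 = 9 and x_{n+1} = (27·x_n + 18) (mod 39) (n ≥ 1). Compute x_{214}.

Computing terms: x_1 = 9,  x_2 = 27,  x_3 = 6,  x_4 = 24,  x_5 = 3,  x_6 = 21,  x_7 = 0,  x_8 = 18,  x_9 = 36,  x_{10} = 15,  x_{11} = 33,  x_{12} = 12,  x_{13} = 30,  x_{14} = 9.
The sequence repeats with period 13.
(214 - 1) mod 13 = 5, so x_{214} = x_6 = 21.

21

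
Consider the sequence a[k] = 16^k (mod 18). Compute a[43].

16

We have a[1] = 16, a[2] = 4, a[3] = 10, a[4] = 16.
The sequence repeats with period 3.
(43 - 1) mod 3 = 0, so a[43] = a[1] = 16.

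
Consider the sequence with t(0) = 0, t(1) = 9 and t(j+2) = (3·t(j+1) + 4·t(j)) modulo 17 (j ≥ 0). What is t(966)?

t(0) = 0; t(1) = 9; t(2) = 10; t(3) = 15; t(4) = 0; t(5) = 9.
Since (t(4), t(5)) = (t(0), t(1)) = (0, 9) (two consecutive terms determine the rest), the sequence is periodic with period 4.
(966 - 0) mod 4 = 2, so t(966) = t(2) = 10.

10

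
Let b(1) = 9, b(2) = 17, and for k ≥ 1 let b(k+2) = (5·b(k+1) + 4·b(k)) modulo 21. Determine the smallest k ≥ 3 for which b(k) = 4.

14

b(1) = 9; b(2) = 17; b(3) = 16; b(4) = 1; b(5) = 6; b(6) = 13; b(7) = 5; b(8) = 14; b(9) = 6; b(10) = 2; b(11) = 13; b(12) = 10; b(13) = 18; b(14) = 4; b(15) = 8; b(16) = 14; b(17) = 18; b(18) = 20; b(19) = 4; b(20) = 16; b(21) = 12; b(22) = 19; b(23) = 17; b(24) = 14; b(25) = 12; b(26) = 11; b(27) = 19; b(28) = 13; b(29) = 15; b(30) = 1; b(31) = 2; b(32) = 14; b(33) = 15; b(34) = 5; b(35) = 1; b(36) = 4; b(37) = 3; b(38) = 10; b(39) = 20; b(40) = 14; b(41) = 3; b(42) = 8; b(43) = 10; b(44) = 19; b(45) = 9; b(46) = 16; b(47) = 11; b(48) = 14; b(49) = 9; b(50) = 17.
The sequence repeats with period 48.
The value 4 first appears (with k ≥ 3) at b(14).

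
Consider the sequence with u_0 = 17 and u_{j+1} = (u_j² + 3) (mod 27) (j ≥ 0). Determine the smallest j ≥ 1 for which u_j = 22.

Computing terms: u_0 = 17; u_1 = 22; u_2 = 1; u_3 = 4; u_4 = 19; u_5 = 13; u_6 = 10; u_7 = 22.
Since u_7 = u_1 = 22, the sequence is eventually periodic: after a pre-period of length 1 it cycles with period 6.
The value 22 first appears (with j ≥ 1) at u_1.

1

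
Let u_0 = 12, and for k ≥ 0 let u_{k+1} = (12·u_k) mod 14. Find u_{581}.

8

Computing terms: u_0 = 12; u_1 = 4; u_2 = 6; u_3 = 2; u_4 = 10; u_5 = 8; u_6 = 12.
The sequence repeats with period 6.
So u_{581} = u_{0 + ((581-0) mod 6)} = u_5 = 8.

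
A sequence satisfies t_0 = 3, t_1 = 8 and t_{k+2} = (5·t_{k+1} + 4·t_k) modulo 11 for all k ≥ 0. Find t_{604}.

Computing terms: t_0 = 3, t_1 = 8, t_2 = 8, t_3 = 6, t_4 = 7, t_5 = 4, t_6 = 4, t_7 = 3, t_8 = 9, t_9 = 2, t_{10} = 2, t_{11} = 7, t_{12} = 10, t_{13} = 1, t_{14} = 1, t_{15} = 9, t_{16} = 5, t_{17} = 6, t_{18} = 6, t_{19} = 10, t_{20} = 8, t_{21} = 3, t_{22} = 3, t_{23} = 5, t_{24} = 4, t_{25} = 7, t_{26} = 7, t_{27} = 8, t_{28} = 2, t_{29} = 9, t_{30} = 9, t_{31} = 4, t_{32} = 1, t_{33} = 10, t_{34} = 10, t_{35} = 2, t_{36} = 6, t_{37} = 5, t_{38} = 5, t_{39} = 1, t_{40} = 3, t_{41} = 8.
Since (t_{40}, t_{41}) = (t_0, t_1) = (3, 8) (two consecutive terms determine the rest), the sequence is periodic with period 40.
(604 - 0) mod 40 = 4, so t_{604} = t_4 = 7.

7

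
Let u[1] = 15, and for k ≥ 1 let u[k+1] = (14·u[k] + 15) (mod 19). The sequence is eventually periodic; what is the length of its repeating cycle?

Computing terms: u[1] = 15, u[2] = 16, u[3] = 11, u[4] = 17, u[5] = 6, u[6] = 4, u[7] = 14, u[8] = 2, u[9] = 5, u[10] = 9, u[11] = 8, u[12] = 13, u[13] = 7, u[14] = 18, u[15] = 1, u[16] = 10, u[17] = 3, u[18] = 0, u[19] = 15.
Since u[19] = u[1] = 15, the sequence is periodic with period 18.

18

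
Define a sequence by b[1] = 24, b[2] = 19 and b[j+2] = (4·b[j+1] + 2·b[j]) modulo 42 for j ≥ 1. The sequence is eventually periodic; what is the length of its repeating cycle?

48

Computing terms: b[1] = 24, b[2] = 19, b[3] = 40, b[4] = 30, b[5] = 32, b[6] = 20, b[7] = 18, b[8] = 28, b[9] = 22, b[10] = 18, b[11] = 32, b[12] = 38, b[13] = 6, b[14] = 16, b[15] = 34, b[16] = 0, b[17] = 26, b[18] = 20, b[19] = 6, b[20] = 22, b[21] = 16, b[22] = 24, b[23] = 2, b[24] = 14, b[25] = 18, b[26] = 16, b[27] = 16, b[28] = 12, b[29] = 38, b[30] = 8, b[31] = 24, b[32] = 28, b[33] = 34, b[34] = 24, b[35] = 38, b[36] = 32, b[37] = 36, b[38] = 40, b[39] = 22, b[40] = 0, b[41] = 2, b[42] = 8, b[43] = 36, b[44] = 34, b[45] = 40, b[46] = 18, b[47] = 26, b[48] = 14, b[49] = 24, b[50] = 40, b[51] = 40, b[52] = 30.
Since (b[51], b[52]) = (b[3], b[4]) = (40, 30) (two consecutive terms determine the rest), the sequence is eventually periodic: after a pre-period of length 2 it cycles with period 48.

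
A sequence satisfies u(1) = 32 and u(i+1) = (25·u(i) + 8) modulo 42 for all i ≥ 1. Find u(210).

6

Listing terms: u(1) = 32,  u(2) = 10,  u(3) = 6,  u(4) = 32.
Since u(4) = u(1) = 32, the sequence is periodic with period 3.
(210 - 1) mod 3 = 2, so u(210) = u(3) = 6.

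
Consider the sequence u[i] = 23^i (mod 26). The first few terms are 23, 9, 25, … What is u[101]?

17

Listing terms: u[1] = 23, u[2] = 9, u[3] = 25, u[4] = 3, u[5] = 17, u[6] = 1, u[7] = 23.
Since u[7] = u[1] = 23, the sequence is periodic with period 6.
(101 - 1) mod 6 = 4, so u[101] = u[5] = 17.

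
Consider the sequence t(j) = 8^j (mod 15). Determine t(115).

2

Listing terms: t(0) = 1; t(1) = 8; t(2) = 4; t(3) = 2; t(4) = 1.
Since t(4) = t(0) = 1, the sequence is periodic with period 4.
So t(115) = t(0 + ((115-0) mod 4)) = t(3) = 2.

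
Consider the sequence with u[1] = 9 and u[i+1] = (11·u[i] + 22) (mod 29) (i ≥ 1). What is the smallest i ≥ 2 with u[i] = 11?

5

Listing terms: u[1] = 9; u[2] = 5; u[3] = 19; u[4] = 28; u[5] = 11; u[6] = 27; u[7] = 0; u[8] = 22; u[9] = 3; u[10] = 26; u[11] = 18; u[12] = 17; u[13] = 6; u[14] = 1; u[15] = 4; u[16] = 8; u[17] = 23; u[18] = 14; u[19] = 2; u[20] = 15; u[21] = 13; u[22] = 20; u[23] = 10; u[24] = 16; u[25] = 24; u[26] = 25; u[27] = 7; u[28] = 12; u[29] = 9.
Since u[29] = u[1] = 9, the sequence is periodic with period 28.
The value 11 first appears (with i ≥ 2) at u[5].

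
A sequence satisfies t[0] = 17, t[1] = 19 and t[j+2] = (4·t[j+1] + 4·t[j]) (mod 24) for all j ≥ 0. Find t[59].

16

Listing terms: t[0] = 17; t[1] = 19; t[2] = 0; t[3] = 4; t[4] = 16; t[5] = 8; t[6] = 0; t[7] = 8; t[8] = 8; t[9] = 16; t[10] = 0; t[11] = 16; t[12] = 16; t[13] = 8.
Since (t[12], t[13]) = (t[4], t[5]) = (16, 8) (two consecutive terms determine the rest), the sequence is eventually periodic: after a pre-period of length 4 it cycles with period 8.
For j ≥ 4, t[j] depends only on (j - 4) mod 8. (59 - 4) mod 8 = 7, so t[59] = t[11] = 16.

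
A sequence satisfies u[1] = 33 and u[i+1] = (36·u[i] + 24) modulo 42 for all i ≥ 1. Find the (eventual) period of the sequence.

We have u[1] = 33,  u[2] = 36,  u[3] = 18,  u[4] = 0,  u[5] = 24,  u[6] = 6,  u[7] = 30,  u[8] = 12,  u[9] = 36.
Since u[9] = u[2] = 36, the sequence is eventually periodic: after a pre-period of length 1 it cycles with period 7.

7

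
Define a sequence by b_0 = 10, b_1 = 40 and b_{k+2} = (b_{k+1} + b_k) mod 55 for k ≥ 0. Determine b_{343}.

Listing terms: b_0 = 10,  b_1 = 40,  b_2 = 50,  b_3 = 35,  b_4 = 30,  b_5 = 10,  b_6 = 40.
The sequence repeats with period 5.
(343 - 0) mod 5 = 3, so b_{343} = b_3 = 35.

35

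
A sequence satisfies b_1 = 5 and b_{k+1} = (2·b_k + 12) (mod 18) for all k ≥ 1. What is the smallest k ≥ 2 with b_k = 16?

4

Computing terms: b_1 = 5, b_2 = 4, b_3 = 2, b_4 = 16, b_5 = 8, b_6 = 10, b_7 = 14, b_8 = 4.
Since b_8 = b_2 = 4, the sequence is eventually periodic: after a pre-period of length 1 it cycles with period 6.
The value 16 first appears (with k ≥ 2) at b_4.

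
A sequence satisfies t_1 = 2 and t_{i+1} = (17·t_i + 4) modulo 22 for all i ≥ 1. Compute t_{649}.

Computing terms: t_1 = 2; t_2 = 16; t_3 = 12; t_4 = 10; t_5 = 20; t_6 = 14; t_7 = 0; t_8 = 4; t_9 = 6; t_{10} = 18; t_{11} = 2.
Since t_{11} = t_1 = 2, the sequence is periodic with period 10.
So t_{649} = t_{1 + ((649-1) mod 10)} = t_9 = 6.

6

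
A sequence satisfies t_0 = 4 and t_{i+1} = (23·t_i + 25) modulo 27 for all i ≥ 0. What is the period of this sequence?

18

We have t_0 = 4, t_1 = 9, t_2 = 16, t_3 = 15, t_4 = 19, t_5 = 3, t_6 = 13, t_7 = 0, t_8 = 25, t_9 = 6, t_{10} = 1, t_{11} = 21, t_{12} = 22, t_{13} = 18, t_{14} = 7, t_{15} = 24, t_{16} = 10, t_{17} = 12, t_{18} = 4.
The sequence repeats with period 18.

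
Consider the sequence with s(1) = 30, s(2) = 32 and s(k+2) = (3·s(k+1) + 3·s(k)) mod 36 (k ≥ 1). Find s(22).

s(1) = 30, s(2) = 32, s(3) = 6, s(4) = 6, s(5) = 0, s(6) = 18, s(7) = 18, s(8) = 0, s(9) = 18.
Since (s(8), s(9)) = (s(5), s(6)) = (0, 18) (two consecutive terms determine the rest), the sequence is eventually periodic: after a pre-period of length 4 it cycles with period 3.
For k ≥ 5, s(k) depends only on (k - 5) mod 3. (22 - 5) mod 3 = 2, so s(22) = s(7) = 18.

18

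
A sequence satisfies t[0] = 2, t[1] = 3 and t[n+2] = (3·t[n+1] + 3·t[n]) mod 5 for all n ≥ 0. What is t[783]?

4

t[0] = 2, t[1] = 3, t[2] = 0, t[3] = 4, t[4] = 2, t[5] = 3.
The sequence repeats with period 4.
(783 - 0) mod 4 = 3, so t[783] = t[3] = 4.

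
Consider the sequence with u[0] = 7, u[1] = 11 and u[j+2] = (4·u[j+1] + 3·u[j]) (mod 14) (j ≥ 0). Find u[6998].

Computing terms: u[0] = 7; u[1] = 11; u[2] = 9; u[3] = 13; u[4] = 9; u[5] = 5; u[6] = 5; u[7] = 7; u[8] = 1; u[9] = 11; u[10] = 5; u[11] = 11; u[12] = 3; u[13] = 3; u[14] = 7; u[15] = 9; u[16] = 1; u[17] = 3; u[18] = 1; u[19] = 13; u[20] = 13; u[21] = 7; u[22] = 11.
The sequence repeats with period 21.
(6998 - 0) mod 21 = 5, so u[6998] = u[5] = 5.

5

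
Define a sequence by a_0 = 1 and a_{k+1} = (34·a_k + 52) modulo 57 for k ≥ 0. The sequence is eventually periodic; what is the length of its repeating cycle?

a_0 = 1,  a_1 = 29,  a_2 = 12,  a_3 = 4,  a_4 = 17,  a_5 = 3,  a_6 = 40,  a_7 = 44,  a_8 = 9,  a_9 = 16,  a_{10} = 26,  a_{11} = 24,  a_{12} = 13,  a_{13} = 38,  a_{14} = 33,  a_{15} = 34,  a_{16} = 11,  a_{17} = 27,  a_{18} = 1.
Since a_{18} = a_0 = 1, the sequence is periodic with period 18.

18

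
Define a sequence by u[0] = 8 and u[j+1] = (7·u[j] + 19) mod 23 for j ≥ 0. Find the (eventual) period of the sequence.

22

We have u[0] = 8,  u[1] = 6,  u[2] = 15,  u[3] = 9,  u[4] = 13,  u[5] = 18,  u[6] = 7,  u[7] = 22,  u[8] = 12,  u[9] = 11,  u[10] = 4,  u[11] = 1,  u[12] = 3,  u[13] = 17,  u[14] = 0,  u[15] = 19,  u[16] = 14,  u[17] = 2,  u[18] = 10,  u[19] = 20,  u[20] = 21,  u[21] = 5,  u[22] = 8.
Since u[22] = u[0] = 8, the sequence is periodic with period 22.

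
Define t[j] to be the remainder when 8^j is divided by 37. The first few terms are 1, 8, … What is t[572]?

10

We have t[0] = 1,  t[1] = 8,  t[2] = 27,  t[3] = 31,  t[4] = 26,  t[5] = 23,  t[6] = 36,  t[7] = 29,  t[8] = 10,  t[9] = 6,  t[10] = 11,  t[11] = 14,  t[12] = 1.
Since t[12] = t[0] = 1, the sequence is periodic with period 12.
So t[572] = t[0 + ((572-0) mod 12)] = t[8] = 10.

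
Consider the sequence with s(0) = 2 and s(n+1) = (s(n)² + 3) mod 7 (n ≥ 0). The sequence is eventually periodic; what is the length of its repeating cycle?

Listing terms: s(0) = 2, s(1) = 0, s(2) = 3, s(3) = 5, s(4) = 0.
Since s(4) = s(1) = 0, the sequence is eventually periodic: after a pre-period of length 1 it cycles with period 3.

3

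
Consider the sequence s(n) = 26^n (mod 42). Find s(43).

26

s(0) = 1, s(1) = 26, s(2) = 4, s(3) = 20, s(4) = 16, s(5) = 38, s(6) = 22, s(7) = 26.
Since s(7) = s(1) = 26, the sequence is eventually periodic: after a pre-period of length 1 it cycles with period 6.
For n ≥ 1, s(n) depends only on (n - 1) mod 6. (43 - 1) mod 6 = 0, so s(43) = s(1) = 26.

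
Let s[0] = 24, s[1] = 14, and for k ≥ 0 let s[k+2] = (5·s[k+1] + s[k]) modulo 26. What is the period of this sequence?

Listing terms: s[0] = 24,  s[1] = 14,  s[2] = 16,  s[3] = 16,  s[4] = 18,  s[5] = 2,  s[6] = 2,  s[7] = 12,  s[8] = 10,  s[9] = 10,  s[10] = 8,  s[11] = 24,  s[12] = 24,  s[13] = 14.
The sequence repeats with period 12.

12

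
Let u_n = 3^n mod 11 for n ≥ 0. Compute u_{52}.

9

Computing terms: u_0 = 1; u_1 = 3; u_2 = 9; u_3 = 5; u_4 = 4; u_5 = 1.
The sequence repeats with period 5.
So u_{52} = u_{0 + ((52-0) mod 5)} = u_2 = 9.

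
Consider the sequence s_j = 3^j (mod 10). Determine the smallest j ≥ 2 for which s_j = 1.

4

s_1 = 3,  s_2 = 9,  s_3 = 7,  s_4 = 1,  s_5 = 3.
The sequence repeats with period 4.
The value 1 first appears (with j ≥ 2) at s_4.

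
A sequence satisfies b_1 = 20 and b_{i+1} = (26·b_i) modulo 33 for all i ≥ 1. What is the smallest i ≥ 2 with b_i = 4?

4

Listing terms: b_1 = 20,  b_2 = 25,  b_3 = 23,  b_4 = 4,  b_5 = 5,  b_6 = 31,  b_7 = 14,  b_8 = 1,  b_9 = 26,  b_{10} = 16,  b_{11} = 20.
The sequence repeats with period 10.
The value 4 first appears (with i ≥ 2) at b_4.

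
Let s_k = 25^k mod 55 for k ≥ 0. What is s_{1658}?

Computing terms: s_0 = 1; s_1 = 25; s_2 = 20; s_3 = 5; s_4 = 15; s_5 = 45; s_6 = 25.
Since s_6 = s_1 = 25, the sequence is eventually periodic: after a pre-period of length 1 it cycles with period 5.
For k ≥ 1, s_k depends only on (k - 1) mod 5. (1658 - 1) mod 5 = 2, so s_{1658} = s_3 = 5.

5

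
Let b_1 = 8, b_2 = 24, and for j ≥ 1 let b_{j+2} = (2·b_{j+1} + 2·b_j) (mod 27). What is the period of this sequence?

b_1 = 8; b_2 = 24; b_3 = 10; b_4 = 14; b_5 = 21; b_6 = 16; b_7 = 20; b_8 = 18; b_9 = 22; b_{10} = 26; b_{11} = 15; b_{12} = 1; b_{13} = 5; b_{14} = 12; b_{15} = 7; b_{16} = 11; b_{17} = 9; b_{18} = 13; b_{19} = 17; b_{20} = 6; b_{21} = 19; b_{22} = 23; b_{23} = 3; b_{24} = 25; b_{25} = 2; b_{26} = 0; b_{27} = 4; b_{28} = 8; b_{29} = 24.
The sequence repeats with period 27.

27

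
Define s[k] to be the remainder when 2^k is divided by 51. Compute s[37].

32

s[1] = 2,  s[2] = 4,  s[3] = 8,  s[4] = 16,  s[5] = 32,  s[6] = 13,  s[7] = 26,  s[8] = 1,  s[9] = 2.
Since s[9] = s[1] = 2, the sequence is periodic with period 8.
(37 - 1) mod 8 = 4, so s[37] = s[5] = 32.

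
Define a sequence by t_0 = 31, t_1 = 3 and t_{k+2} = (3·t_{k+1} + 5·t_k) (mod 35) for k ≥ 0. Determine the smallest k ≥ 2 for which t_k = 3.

5

Listing terms: t_0 = 31; t_1 = 3; t_2 = 24; t_3 = 17; t_4 = 31; t_5 = 3.
The sequence repeats with period 4.
The value 3 next appears (with k ≥ 2) at t_5.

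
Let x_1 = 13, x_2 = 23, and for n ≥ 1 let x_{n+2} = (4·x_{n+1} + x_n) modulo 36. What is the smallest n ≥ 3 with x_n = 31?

6

Computing terms: x_1 = 13, x_2 = 23, x_3 = 33, x_4 = 11, x_5 = 5, x_6 = 31, x_7 = 21, x_8 = 7, x_9 = 13, x_{10} = 23.
The sequence repeats with period 8.
The value 31 first appears (with n ≥ 3) at x_6.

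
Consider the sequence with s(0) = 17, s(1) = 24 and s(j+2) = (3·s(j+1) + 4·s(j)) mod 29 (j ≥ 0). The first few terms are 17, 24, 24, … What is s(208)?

22

Listing terms: s(0) = 17; s(1) = 24; s(2) = 24; s(3) = 23; s(4) = 20; s(5) = 7; s(6) = 14; s(7) = 12; s(8) = 5; s(9) = 5; s(10) = 6; s(11) = 9; s(12) = 22; s(13) = 15; s(14) = 17; s(15) = 24.
The sequence repeats with period 14.
(208 - 0) mod 14 = 12, so s(208) = s(12) = 22.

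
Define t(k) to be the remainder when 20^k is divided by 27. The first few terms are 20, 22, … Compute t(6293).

We have t(1) = 20, t(2) = 22, t(3) = 8, t(4) = 25, t(5) = 14, t(6) = 10, t(7) = 11, t(8) = 4, t(9) = 26, t(10) = 7, t(11) = 5, t(12) = 19, t(13) = 2, t(14) = 13, t(15) = 17, t(16) = 16, t(17) = 23, t(18) = 1, t(19) = 20.
The sequence repeats with period 18.
(6293 - 1) mod 18 = 10, so t(6293) = t(11) = 5.

5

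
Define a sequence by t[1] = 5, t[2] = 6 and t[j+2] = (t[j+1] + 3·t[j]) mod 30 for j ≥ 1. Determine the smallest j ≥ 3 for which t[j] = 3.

10

Computing terms: t[1] = 5, t[2] = 6, t[3] = 21, t[4] = 9, t[5] = 12, t[6] = 9, t[7] = 15, t[8] = 12, t[9] = 27, t[10] = 3, t[11] = 24, t[12] = 3, t[13] = 15, t[14] = 24, t[15] = 9, t[16] = 21, t[17] = 18, t[18] = 21, t[19] = 15, t[20] = 18, t[21] = 3, t[22] = 27, t[23] = 6, t[24] = 27, t[25] = 15, t[26] = 6, t[27] = 21.
Since (t[26], t[27]) = (t[2], t[3]) = (6, 21) (two consecutive terms determine the rest), the sequence is eventually periodic: after a pre-period of length 1 it cycles with period 24.
The value 3 first appears (with j ≥ 3) at t[10].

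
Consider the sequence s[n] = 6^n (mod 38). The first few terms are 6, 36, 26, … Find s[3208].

4

s[1] = 6,  s[2] = 36,  s[3] = 26,  s[4] = 4,  s[5] = 24,  s[6] = 30,  s[7] = 28,  s[8] = 16,  s[9] = 20,  s[10] = 6.
Since s[10] = s[1] = 6, the sequence is periodic with period 9.
(3208 - 1) mod 9 = 3, so s[3208] = s[4] = 4.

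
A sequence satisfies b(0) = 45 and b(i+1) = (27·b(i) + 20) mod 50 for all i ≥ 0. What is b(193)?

Listing terms: b(0) = 45, b(1) = 35, b(2) = 15, b(3) = 25, b(4) = 45.
The sequence repeats with period 4.
(193 - 0) mod 4 = 1, so b(193) = b(1) = 35.

35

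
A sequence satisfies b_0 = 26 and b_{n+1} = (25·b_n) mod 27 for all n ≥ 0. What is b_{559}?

Computing terms: b_0 = 26,  b_1 = 2,  b_2 = 23,  b_3 = 8,  b_4 = 11,  b_5 = 5,  b_6 = 17,  b_7 = 20,  b_8 = 14,  b_9 = 26.
The sequence repeats with period 9.
(559 - 0) mod 9 = 1, so b_{559} = b_1 = 2.

2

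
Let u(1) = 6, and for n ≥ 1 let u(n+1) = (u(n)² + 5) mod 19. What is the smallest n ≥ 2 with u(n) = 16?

6

Listing terms: u(1) = 6, u(2) = 3, u(3) = 14, u(4) = 11, u(5) = 12, u(6) = 16, u(7) = 14.
Since u(7) = u(3) = 14, the sequence is eventually periodic: after a pre-period of length 2 it cycles with period 4.
The value 16 first appears (with n ≥ 2) at u(6).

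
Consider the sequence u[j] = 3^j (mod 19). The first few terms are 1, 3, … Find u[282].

We have u[0] = 1,  u[1] = 3,  u[2] = 9,  u[3] = 8,  u[4] = 5,  u[5] = 15,  u[6] = 7,  u[7] = 2,  u[8] = 6,  u[9] = 18,  u[10] = 16,  u[11] = 10,  u[12] = 11,  u[13] = 14,  u[14] = 4,  u[15] = 12,  u[16] = 17,  u[17] = 13,  u[18] = 1.
The sequence repeats with period 18.
So u[282] = u[0 + ((282-0) mod 18)] = u[12] = 11.

11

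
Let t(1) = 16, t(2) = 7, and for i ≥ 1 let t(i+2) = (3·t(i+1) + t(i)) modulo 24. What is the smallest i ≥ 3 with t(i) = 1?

We have t(1) = 16,  t(2) = 7,  t(3) = 13,  t(4) = 22,  t(5) = 7,  t(6) = 19,  t(7) = 16,  t(8) = 19,  t(9) = 1,  t(10) = 22,  t(11) = 19,  t(12) = 7,  t(13) = 16,  t(14) = 7.
The sequence repeats with period 12.
The value 1 first appears (with i ≥ 3) at t(9).

9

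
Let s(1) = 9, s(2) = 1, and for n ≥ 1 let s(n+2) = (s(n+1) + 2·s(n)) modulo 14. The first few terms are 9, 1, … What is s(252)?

Computing terms: s(1) = 9,  s(2) = 1,  s(3) = 5,  s(4) = 7,  s(5) = 3,  s(6) = 3,  s(7) = 9,  s(8) = 1.
The sequence repeats with period 6.
(252 - 1) mod 6 = 5, so s(252) = s(6) = 3.

3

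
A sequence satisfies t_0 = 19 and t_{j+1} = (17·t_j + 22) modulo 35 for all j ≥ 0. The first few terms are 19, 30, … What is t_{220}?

Computing terms: t_0 = 19,  t_1 = 30,  t_2 = 7,  t_3 = 1,  t_4 = 4,  t_5 = 20,  t_6 = 12,  t_7 = 16,  t_8 = 14,  t_9 = 15,  t_{10} = 32,  t_{11} = 6,  t_{12} = 19.
The sequence repeats with period 12.
So t_{220} = t_{0 + ((220-0) mod 12)} = t_4 = 4.

4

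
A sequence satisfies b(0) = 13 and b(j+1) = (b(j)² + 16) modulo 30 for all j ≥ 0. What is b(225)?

17

Listing terms: b(0) = 13,  b(1) = 5,  b(2) = 11,  b(3) = 17,  b(4) = 5.
Since b(4) = b(1) = 5, the sequence is eventually periodic: after a pre-period of length 1 it cycles with period 3.
For j ≥ 1, b(j) depends only on (j - 1) mod 3. (225 - 1) mod 3 = 2, so b(225) = b(3) = 17.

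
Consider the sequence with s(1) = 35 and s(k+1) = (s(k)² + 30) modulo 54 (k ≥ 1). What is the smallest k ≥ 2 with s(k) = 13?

2

s(1) = 35; s(2) = 13; s(3) = 37; s(4) = 49; s(5) = 1; s(6) = 31; s(7) = 19; s(8) = 13.
Since s(8) = s(2) = 13, the sequence is eventually periodic: after a pre-period of length 1 it cycles with period 6.
The value 13 first appears (with k ≥ 2) at s(2).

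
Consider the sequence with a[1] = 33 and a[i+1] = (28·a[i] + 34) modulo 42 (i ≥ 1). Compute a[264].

20

a[1] = 33; a[2] = 34; a[3] = 20; a[4] = 6; a[5] = 34.
Since a[5] = a[2] = 34, the sequence is eventually periodic: after a pre-period of length 1 it cycles with period 3.
For i ≥ 2, a[i] depends only on (i - 2) mod 3. (264 - 2) mod 3 = 1, so a[264] = a[3] = 20.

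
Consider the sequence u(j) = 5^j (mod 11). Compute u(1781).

5

Computing terms: u(0) = 1,  u(1) = 5,  u(2) = 3,  u(3) = 4,  u(4) = 9,  u(5) = 1.
Since u(5) = u(0) = 1, the sequence is periodic with period 5.
So u(1781) = u(0 + ((1781-0) mod 5)) = u(1) = 5.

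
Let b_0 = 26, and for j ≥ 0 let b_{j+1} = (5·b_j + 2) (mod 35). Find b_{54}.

We have b_0 = 26; b_1 = 27; b_2 = 32; b_3 = 22; b_4 = 7; b_5 = 2; b_6 = 12; b_7 = 27.
Since b_7 = b_1 = 27, the sequence is eventually periodic: after a pre-period of length 1 it cycles with period 6.
For j ≥ 1, b_j depends only on (j - 1) mod 6. (54 - 1) mod 6 = 5, so b_{54} = b_6 = 12.

12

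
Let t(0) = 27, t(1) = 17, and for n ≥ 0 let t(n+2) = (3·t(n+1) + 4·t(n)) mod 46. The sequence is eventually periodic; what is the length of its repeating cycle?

22

t(0) = 27; t(1) = 17; t(2) = 21; t(3) = 39; t(4) = 17; t(5) = 23; t(6) = 45; t(7) = 43; t(8) = 33; t(9) = 41; t(10) = 25; t(11) = 9; t(12) = 35; t(13) = 3; t(14) = 11; t(15) = 45; t(16) = 41; t(17) = 27; t(18) = 15; t(19) = 15; t(20) = 13; t(21) = 7; t(22) = 27; t(23) = 17.
The sequence repeats with period 22.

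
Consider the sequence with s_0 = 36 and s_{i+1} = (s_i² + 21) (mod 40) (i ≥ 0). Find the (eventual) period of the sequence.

s_0 = 36,  s_1 = 37,  s_2 = 30,  s_3 = 1,  s_4 = 22,  s_5 = 25,  s_6 = 6,  s_7 = 17,  s_8 = 30.
Since s_8 = s_2 = 30, the sequence is eventually periodic: after a pre-period of length 2 it cycles with period 6.

6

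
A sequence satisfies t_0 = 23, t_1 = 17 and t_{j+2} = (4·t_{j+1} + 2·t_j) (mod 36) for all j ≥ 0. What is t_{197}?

12

We have t_0 = 23,  t_1 = 17,  t_2 = 6,  t_3 = 22,  t_4 = 28,  t_5 = 12,  t_6 = 32,  t_7 = 8,  t_8 = 24,  t_9 = 4,  t_{10} = 28,  t_{11} = 12.
Since (t_{10}, t_{11}) = (t_4, t_5) = (28, 12) (two consecutive terms determine the rest), the sequence is eventually periodic: after a pre-period of length 4 it cycles with period 6.
For j ≥ 4, t_j depends only on (j - 4) mod 6. (197 - 4) mod 6 = 1, so t_{197} = t_5 = 12.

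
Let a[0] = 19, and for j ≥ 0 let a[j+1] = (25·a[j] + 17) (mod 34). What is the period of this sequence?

8

Computing terms: a[0] = 19; a[1] = 16; a[2] = 9; a[3] = 4; a[4] = 15; a[5] = 18; a[6] = 25; a[7] = 30; a[8] = 19.
Since a[8] = a[0] = 19, the sequence is periodic with period 8.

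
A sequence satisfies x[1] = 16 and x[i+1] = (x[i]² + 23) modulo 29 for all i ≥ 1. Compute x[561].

16

Computing terms: x[1] = 16; x[2] = 18; x[3] = 28; x[4] = 24; x[5] = 19; x[6] = 7; x[7] = 14; x[8] = 16.
The sequence repeats with period 7.
So x[561] = x[1 + ((561-1) mod 7)] = x[1] = 16.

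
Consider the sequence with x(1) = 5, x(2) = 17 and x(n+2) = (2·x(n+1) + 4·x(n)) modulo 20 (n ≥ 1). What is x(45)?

Listing terms: x(1) = 5,  x(2) = 17,  x(3) = 14,  x(4) = 16,  x(5) = 8,  x(6) = 0,  x(7) = 12,  x(8) = 4,  x(9) = 16,  x(10) = 8.
Since (x(9), x(10)) = (x(4), x(5)) = (16, 8) (two consecutive terms determine the rest), the sequence is eventually periodic: after a pre-period of length 3 it cycles with period 5.
For n ≥ 4, x(n) depends only on (n - 4) mod 5. (45 - 4) mod 5 = 1, so x(45) = x(5) = 8.

8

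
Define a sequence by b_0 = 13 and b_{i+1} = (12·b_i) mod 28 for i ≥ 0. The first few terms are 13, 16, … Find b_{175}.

16

Listing terms: b_0 = 13,  b_1 = 16,  b_2 = 24,  b_3 = 8,  b_4 = 12,  b_5 = 4,  b_6 = 20,  b_7 = 16.
Since b_7 = b_1 = 16, the sequence is eventually periodic: after a pre-period of length 1 it cycles with period 6.
For i ≥ 1, b_i depends only on (i - 1) mod 6. (175 - 1) mod 6 = 0, so b_{175} = b_1 = 16.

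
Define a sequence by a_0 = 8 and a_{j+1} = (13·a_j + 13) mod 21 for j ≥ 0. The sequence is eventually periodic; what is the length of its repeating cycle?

Computing terms: a_0 = 8, a_1 = 12, a_2 = 1, a_3 = 5, a_4 = 15, a_5 = 19, a_6 = 8.
Since a_6 = a_0 = 8, the sequence is periodic with period 6.

6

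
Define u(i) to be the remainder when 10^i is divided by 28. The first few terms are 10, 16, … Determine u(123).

Listing terms: u(1) = 10,  u(2) = 16,  u(3) = 20,  u(4) = 4,  u(5) = 12,  u(6) = 8,  u(7) = 24,  u(8) = 16.
Since u(8) = u(2) = 16, the sequence is eventually periodic: after a pre-period of length 1 it cycles with period 6.
For i ≥ 2, u(i) depends only on (i - 2) mod 6. (123 - 2) mod 6 = 1, so u(123) = u(3) = 20.

20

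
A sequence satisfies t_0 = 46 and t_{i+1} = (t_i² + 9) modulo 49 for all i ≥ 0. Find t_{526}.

We have t_0 = 46; t_1 = 18; t_2 = 39; t_3 = 11; t_4 = 32; t_5 = 4; t_6 = 25; t_7 = 46.
The sequence repeats with period 7.
So t_{526} = t_{0 + ((526-0) mod 7)} = t_1 = 18.

18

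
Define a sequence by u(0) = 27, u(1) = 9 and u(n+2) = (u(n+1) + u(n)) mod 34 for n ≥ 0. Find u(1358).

u(0) = 27,  u(1) = 9,  u(2) = 2,  u(3) = 11,  u(4) = 13,  u(5) = 24,  u(6) = 3,  u(7) = 27,  u(8) = 30,  u(9) = 23,  u(10) = 19,  u(11) = 8,  u(12) = 27,  u(13) = 1,  u(14) = 28,  u(15) = 29,  u(16) = 23,  u(17) = 18,  u(18) = 7,  u(19) = 25,  u(20) = 32,  u(21) = 23,  u(22) = 21,  u(23) = 10,  u(24) = 31,  u(25) = 7,  u(26) = 4,  u(27) = 11,  u(28) = 15,  u(29) = 26,  u(30) = 7,  u(31) = 33,  u(32) = 6,  u(33) = 5,  u(34) = 11,  u(35) = 16,  u(36) = 27,  u(37) = 9.
The sequence repeats with period 36.
(1358 - 0) mod 36 = 26, so u(1358) = u(26) = 4.

4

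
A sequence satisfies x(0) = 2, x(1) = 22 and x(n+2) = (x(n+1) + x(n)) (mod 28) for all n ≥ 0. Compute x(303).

6

Computing terms: x(0) = 2,  x(1) = 22,  x(2) = 24,  x(3) = 18,  x(4) = 14,  x(5) = 4,  x(6) = 18,  x(7) = 22,  x(8) = 12,  x(9) = 6,  x(10) = 18,  x(11) = 24,  x(12) = 14,  x(13) = 10,  x(14) = 24,  x(15) = 6,  x(16) = 2,  x(17) = 8,  x(18) = 10,  x(19) = 18,  x(20) = 0,  x(21) = 18,  x(22) = 18,  x(23) = 8,  x(24) = 26,  x(25) = 6,  x(26) = 4,  x(27) = 10,  x(28) = 14,  x(29) = 24,  x(30) = 10,  x(31) = 6,  x(32) = 16,  x(33) = 22,  x(34) = 10,  x(35) = 4,  x(36) = 14,  x(37) = 18,  x(38) = 4,  x(39) = 22,  x(40) = 26,  x(41) = 20,  x(42) = 18,  x(43) = 10,  x(44) = 0,  x(45) = 10,  x(46) = 10,  x(47) = 20,  x(48) = 2,  x(49) = 22.
Since (x(48), x(49)) = (x(0), x(1)) = (2, 22) (two consecutive terms determine the rest), the sequence is periodic with period 48.
So x(303) = x(0 + ((303-0) mod 48)) = x(15) = 6.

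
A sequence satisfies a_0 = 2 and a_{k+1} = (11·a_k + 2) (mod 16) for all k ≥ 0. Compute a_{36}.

2

a_0 = 2,  a_1 = 8,  a_2 = 10,  a_3 = 0,  a_4 = 2.
The sequence repeats with period 4.
(36 - 0) mod 4 = 0, so a_{36} = a_0 = 2.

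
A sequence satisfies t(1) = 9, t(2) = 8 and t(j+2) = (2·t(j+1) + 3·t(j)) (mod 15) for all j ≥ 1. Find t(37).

4

t(1) = 9; t(2) = 8; t(3) = 13; t(4) = 5; t(5) = 4; t(6) = 8; t(7) = 13.
Since (t(6), t(7)) = (t(2), t(3)) = (8, 13) (two consecutive terms determine the rest), the sequence is eventually periodic: after a pre-period of length 1 it cycles with period 4.
For j ≥ 2, t(j) depends only on (j - 2) mod 4. (37 - 2) mod 4 = 3, so t(37) = t(5) = 4.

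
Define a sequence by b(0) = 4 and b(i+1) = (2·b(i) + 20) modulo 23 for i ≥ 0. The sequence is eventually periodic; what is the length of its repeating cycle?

11

b(0) = 4, b(1) = 5, b(2) = 7, b(3) = 11, b(4) = 19, b(5) = 12, b(6) = 21, b(7) = 16, b(8) = 6, b(9) = 9, b(10) = 15, b(11) = 4.
The sequence repeats with period 11.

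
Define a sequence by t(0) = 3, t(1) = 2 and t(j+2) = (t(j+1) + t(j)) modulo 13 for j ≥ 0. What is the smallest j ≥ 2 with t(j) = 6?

t(0) = 3; t(1) = 2; t(2) = 5; t(3) = 7; t(4) = 12; t(5) = 6; t(6) = 5; t(7) = 11; t(8) = 3; t(9) = 1; t(10) = 4; t(11) = 5; t(12) = 9; t(13) = 1; t(14) = 10; t(15) = 11; t(16) = 8; t(17) = 6; t(18) = 1; t(19) = 7; t(20) = 8; t(21) = 2; t(22) = 10; t(23) = 12; t(24) = 9; t(25) = 8; t(26) = 4; t(27) = 12; t(28) = 3; t(29) = 2.
The sequence repeats with period 28.
The value 6 first appears (with j ≥ 2) at t(5).

5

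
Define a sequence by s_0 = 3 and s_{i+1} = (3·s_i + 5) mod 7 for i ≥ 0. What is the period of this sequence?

s_0 = 3,  s_1 = 0,  s_2 = 5,  s_3 = 6,  s_4 = 2,  s_5 = 4,  s_6 = 3.
The sequence repeats with period 6.

6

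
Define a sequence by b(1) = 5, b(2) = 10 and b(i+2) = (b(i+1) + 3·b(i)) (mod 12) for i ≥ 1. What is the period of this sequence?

b(1) = 5; b(2) = 10; b(3) = 1; b(4) = 7; b(5) = 10; b(6) = 7; b(7) = 1; b(8) = 10; b(9) = 1.
Since (b(8), b(9)) = (b(2), b(3)) = (10, 1) (two consecutive terms determine the rest), the sequence is eventually periodic: after a pre-period of length 1 it cycles with period 6.

6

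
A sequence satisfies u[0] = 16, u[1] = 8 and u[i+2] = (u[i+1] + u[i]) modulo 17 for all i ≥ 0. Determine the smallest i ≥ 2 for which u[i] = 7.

We have u[0] = 16; u[1] = 8; u[2] = 7; u[3] = 15; u[4] = 5; u[5] = 3; u[6] = 8; u[7] = 11; u[8] = 2; u[9] = 13; u[10] = 15; u[11] = 11; u[12] = 9; u[13] = 3; u[14] = 12; u[15] = 15; u[16] = 10; u[17] = 8; u[18] = 1; u[19] = 9; u[20] = 10; u[21] = 2; u[22] = 12; u[23] = 14; u[24] = 9; u[25] = 6; u[26] = 15; u[27] = 4; u[28] = 2; u[29] = 6; u[30] = 8; u[31] = 14; u[32] = 5; u[33] = 2; u[34] = 7; u[35] = 9; u[36] = 16; u[37] = 8.
The sequence repeats with period 36.
The value 7 first appears (with i ≥ 2) at u[2].

2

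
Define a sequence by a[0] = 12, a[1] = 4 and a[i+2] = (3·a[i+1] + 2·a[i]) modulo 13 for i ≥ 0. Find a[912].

12

Computing terms: a[0] = 12,  a[1] = 4,  a[2] = 10,  a[3] = 12,  a[4] = 4.
Since (a[3], a[4]) = (a[0], a[1]) = (12, 4) (two consecutive terms determine the rest), the sequence is periodic with period 3.
So a[912] = a[0 + ((912-0) mod 3)] = a[0] = 12.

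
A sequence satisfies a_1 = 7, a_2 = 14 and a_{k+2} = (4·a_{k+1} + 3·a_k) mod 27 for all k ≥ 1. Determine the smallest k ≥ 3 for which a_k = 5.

12

Computing terms: a_1 = 7, a_2 = 14, a_3 = 23, a_4 = 26, a_5 = 11, a_6 = 14, a_7 = 8, a_8 = 20, a_9 = 23, a_{10} = 17, a_{11} = 2, a_{12} = 5, a_{13} = 26, a_{14} = 11.
Since (a_{13}, a_{14}) = (a_4, a_5) = (26, 11) (two consecutive terms determine the rest), the sequence is eventually periodic: after a pre-period of length 3 it cycles with period 9.
The value 5 first appears (with k ≥ 3) at a_{12}.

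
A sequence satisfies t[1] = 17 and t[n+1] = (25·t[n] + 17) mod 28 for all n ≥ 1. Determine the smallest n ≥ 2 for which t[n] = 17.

We have t[1] = 17, t[2] = 22, t[3] = 7, t[4] = 24, t[5] = 1, t[6] = 14, t[7] = 3, t[8] = 8, t[9] = 21, t[10] = 10, t[11] = 15, t[12] = 0, t[13] = 17.
Since t[13] = t[1] = 17, the sequence is periodic with period 12.
The value 17 next appears (with n ≥ 2) at t[13].

13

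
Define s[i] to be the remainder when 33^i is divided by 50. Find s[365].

Listing terms: s[1] = 33, s[2] = 39, s[3] = 37, s[4] = 21, s[5] = 43, s[6] = 19, s[7] = 27, s[8] = 41, s[9] = 3, s[10] = 49, s[11] = 17, s[12] = 11, s[13] = 13, s[14] = 29, s[15] = 7, s[16] = 31, s[17] = 23, s[18] = 9, s[19] = 47, s[20] = 1, s[21] = 33.
Since s[21] = s[1] = 33, the sequence is periodic with period 20.
So s[365] = s[1 + ((365-1) mod 20)] = s[5] = 43.

43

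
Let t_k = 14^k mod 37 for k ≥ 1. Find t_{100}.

We have t_1 = 14, t_2 = 11, t_3 = 6, t_4 = 10, t_5 = 29, t_6 = 36, t_7 = 23, t_8 = 26, t_9 = 31, t_{10} = 27, t_{11} = 8, t_{12} = 1, t_{13} = 14.
Since t_{13} = t_1 = 14, the sequence is periodic with period 12.
So t_{100} = t_{1 + ((100-1) mod 12)} = t_4 = 10.

10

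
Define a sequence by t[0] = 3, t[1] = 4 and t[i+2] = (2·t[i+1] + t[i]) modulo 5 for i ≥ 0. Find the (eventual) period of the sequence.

12

Computing terms: t[0] = 3,  t[1] = 4,  t[2] = 1,  t[3] = 1,  t[4] = 3,  t[5] = 2,  t[6] = 2,  t[7] = 1,  t[8] = 4,  t[9] = 4,  t[10] = 2,  t[11] = 3,  t[12] = 3,  t[13] = 4.
The sequence repeats with period 12.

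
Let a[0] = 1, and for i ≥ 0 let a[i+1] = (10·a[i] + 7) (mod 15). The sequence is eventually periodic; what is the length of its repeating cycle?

We have a[0] = 1; a[1] = 2; a[2] = 12; a[3] = 7; a[4] = 2.
Since a[4] = a[1] = 2, the sequence is eventually periodic: after a pre-period of length 1 it cycles with period 3.

3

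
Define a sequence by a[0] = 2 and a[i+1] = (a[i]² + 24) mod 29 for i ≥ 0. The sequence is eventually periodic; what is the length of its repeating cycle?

4

Listing terms: a[0] = 2,  a[1] = 28,  a[2] = 25,  a[3] = 11,  a[4] = 0,  a[5] = 24,  a[6] = 20,  a[7] = 18,  a[8] = 0.
Since a[8] = a[4] = 0, the sequence is eventually periodic: after a pre-period of length 4 it cycles with period 4.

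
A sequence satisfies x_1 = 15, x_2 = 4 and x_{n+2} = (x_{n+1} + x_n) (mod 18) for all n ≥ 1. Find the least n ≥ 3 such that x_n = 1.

x_1 = 15,  x_2 = 4,  x_3 = 1,  x_4 = 5,  x_5 = 6,  x_6 = 11,  x_7 = 17,  x_8 = 10,  x_9 = 9,  x_{10} = 1,  x_{11} = 10,  x_{12} = 11,  x_{13} = 3,  x_{14} = 14,  x_{15} = 17,  x_{16} = 13,  x_{17} = 12,  x_{18} = 7,  x_{19} = 1,  x_{20} = 8,  x_{21} = 9,  x_{22} = 17,  x_{23} = 8,  x_{24} = 7,  x_{25} = 15,  x_{26} = 4.
The sequence repeats with period 24.
The value 1 first appears (with n ≥ 3) at x_3.

3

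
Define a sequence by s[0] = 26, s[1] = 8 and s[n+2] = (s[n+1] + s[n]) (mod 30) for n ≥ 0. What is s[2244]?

16

s[0] = 26,  s[1] = 8,  s[2] = 4,  s[3] = 12,  s[4] = 16,  s[5] = 28,  s[6] = 14,  s[7] = 12,  s[8] = 26,  s[9] = 8.
The sequence repeats with period 8.
(2244 - 0) mod 8 = 4, so s[2244] = s[4] = 16.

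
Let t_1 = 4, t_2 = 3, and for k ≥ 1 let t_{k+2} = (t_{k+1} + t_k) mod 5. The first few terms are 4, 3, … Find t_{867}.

4

We have t_1 = 4, t_2 = 3, t_3 = 2, t_4 = 0, t_5 = 2, t_6 = 2, t_7 = 4, t_8 = 1, t_9 = 0, t_{10} = 1, t_{11} = 1, t_{12} = 2, t_{13} = 3, t_{14} = 0, t_{15} = 3, t_{16} = 3, t_{17} = 1, t_{18} = 4, t_{19} = 0, t_{20} = 4, t_{21} = 4, t_{22} = 3.
Since (t_{21}, t_{22}) = (t_1, t_2) = (4, 3) (two consecutive terms determine the rest), the sequence is periodic with period 20.
(867 - 1) mod 20 = 6, so t_{867} = t_7 = 4.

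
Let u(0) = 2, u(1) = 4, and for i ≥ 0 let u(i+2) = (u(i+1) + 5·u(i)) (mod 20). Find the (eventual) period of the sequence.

3

Listing terms: u(0) = 2,  u(1) = 4,  u(2) = 14,  u(3) = 14,  u(4) = 4,  u(5) = 14.
Since (u(4), u(5)) = (u(1), u(2)) = (4, 14) (two consecutive terms determine the rest), the sequence is eventually periodic: after a pre-period of length 1 it cycles with period 3.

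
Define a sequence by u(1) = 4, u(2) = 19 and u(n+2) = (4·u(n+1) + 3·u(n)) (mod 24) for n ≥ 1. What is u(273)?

Computing terms: u(1) = 4; u(2) = 19; u(3) = 16; u(4) = 1; u(5) = 4; u(6) = 19.
Since (u(5), u(6)) = (u(1), u(2)) = (4, 19) (two consecutive terms determine the rest), the sequence is periodic with period 4.
(273 - 1) mod 4 = 0, so u(273) = u(1) = 4.

4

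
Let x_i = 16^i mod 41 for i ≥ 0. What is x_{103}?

x_0 = 1,  x_1 = 16,  x_2 = 10,  x_3 = 37,  x_4 = 18,  x_5 = 1.
The sequence repeats with period 5.
(103 - 0) mod 5 = 3, so x_{103} = x_3 = 37.

37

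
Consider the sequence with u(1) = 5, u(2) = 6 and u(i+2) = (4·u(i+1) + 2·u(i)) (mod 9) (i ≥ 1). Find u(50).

6

Computing terms: u(1) = 5; u(2) = 6; u(3) = 7; u(4) = 4; u(5) = 3; u(6) = 2; u(7) = 5; u(8) = 6.
The sequence repeats with period 6.
So u(50) = u(1 + ((50-1) mod 6)) = u(2) = 6.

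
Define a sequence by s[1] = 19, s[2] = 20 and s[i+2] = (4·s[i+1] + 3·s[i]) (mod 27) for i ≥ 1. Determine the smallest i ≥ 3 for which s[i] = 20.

6

Listing terms: s[1] = 19,  s[2] = 20,  s[3] = 2,  s[4] = 14,  s[5] = 8,  s[6] = 20,  s[7] = 23,  s[8] = 17,  s[9] = 2,  s[10] = 5,  s[11] = 26,  s[12] = 11,  s[13] = 14,  s[14] = 8.
Since (s[13], s[14]) = (s[4], s[5]) = (14, 8) (two consecutive terms determine the rest), the sequence is eventually periodic: after a pre-period of length 3 it cycles with period 9.
The value 20 first appears (with i ≥ 3) at s[6].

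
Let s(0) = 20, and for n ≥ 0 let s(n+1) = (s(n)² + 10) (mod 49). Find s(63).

s(0) = 20; s(1) = 18; s(2) = 40; s(3) = 42; s(4) = 10; s(5) = 12; s(6) = 7; s(7) = 10.
Since s(7) = s(4) = 10, the sequence is eventually periodic: after a pre-period of length 4 it cycles with period 3.
For n ≥ 4, s(n) depends only on (n - 4) mod 3. (63 - 4) mod 3 = 2, so s(63) = s(6) = 7.

7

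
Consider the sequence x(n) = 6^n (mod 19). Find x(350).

16

We have x(0) = 1; x(1) = 6; x(2) = 17; x(3) = 7; x(4) = 4; x(5) = 5; x(6) = 11; x(7) = 9; x(8) = 16; x(9) = 1.
The sequence repeats with period 9.
(350 - 0) mod 9 = 8, so x(350) = x(8) = 16.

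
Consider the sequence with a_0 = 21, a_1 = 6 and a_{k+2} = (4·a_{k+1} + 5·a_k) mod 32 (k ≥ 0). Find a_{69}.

Computing terms: a_0 = 21, a_1 = 6, a_2 = 1, a_3 = 2, a_4 = 13, a_5 = 30, a_6 = 25, a_7 = 26, a_8 = 5, a_9 = 22, a_{10} = 17, a_{11} = 18, a_{12} = 29, a_{13} = 14, a_{14} = 9, a_{15} = 10, a_{16} = 21, a_{17} = 6.
The sequence repeats with period 16.
(69 - 0) mod 16 = 5, so a_{69} = a_5 = 30.

30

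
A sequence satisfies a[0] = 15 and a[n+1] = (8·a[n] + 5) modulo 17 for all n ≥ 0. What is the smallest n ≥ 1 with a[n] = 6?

1

Computing terms: a[0] = 15; a[1] = 6; a[2] = 2; a[3] = 4; a[4] = 3; a[5] = 12; a[6] = 16; a[7] = 14; a[8] = 15.
The sequence repeats with period 8.
The value 6 first appears (with n ≥ 1) at a[1].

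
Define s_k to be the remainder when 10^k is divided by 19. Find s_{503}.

2

s_0 = 1, s_1 = 10, s_2 = 5, s_3 = 12, s_4 = 6, s_5 = 3, s_6 = 11, s_7 = 15, s_8 = 17, s_9 = 18, s_{10} = 9, s_{11} = 14, s_{12} = 7, s_{13} = 13, s_{14} = 16, s_{15} = 8, s_{16} = 4, s_{17} = 2, s_{18} = 1.
Since s_{18} = s_0 = 1, the sequence is periodic with period 18.
(503 - 0) mod 18 = 17, so s_{503} = s_{17} = 2.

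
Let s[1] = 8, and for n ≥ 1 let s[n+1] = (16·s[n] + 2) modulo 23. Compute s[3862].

We have s[1] = 8; s[2] = 15; s[3] = 12; s[4] = 10; s[5] = 1; s[6] = 18; s[7] = 14; s[8] = 19; s[9] = 7; s[10] = 22; s[11] = 9; s[12] = 8.
Since s[12] = s[1] = 8, the sequence is periodic with period 11.
(3862 - 1) mod 11 = 0, so s[3862] = s[1] = 8.

8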